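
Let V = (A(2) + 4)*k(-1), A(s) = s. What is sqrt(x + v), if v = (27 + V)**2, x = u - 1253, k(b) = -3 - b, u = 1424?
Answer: 6*sqrt(11) ≈ 19.900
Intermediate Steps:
x = 171 (x = 1424 - 1253 = 171)
V = -12 (V = (2 + 4)*(-3 - 1*(-1)) = 6*(-3 + 1) = 6*(-2) = -12)
v = 225 (v = (27 - 12)**2 = 15**2 = 225)
sqrt(x + v) = sqrt(171 + 225) = sqrt(396) = 6*sqrt(11)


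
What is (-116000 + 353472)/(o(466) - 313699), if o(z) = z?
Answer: -237472/313233 ≈ -0.75813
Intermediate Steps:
(-116000 + 353472)/(o(466) - 313699) = (-116000 + 353472)/(466 - 313699) = 237472/(-313233) = 237472*(-1/313233) = -237472/313233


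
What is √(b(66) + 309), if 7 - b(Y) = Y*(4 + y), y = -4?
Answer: 2*√79 ≈ 17.776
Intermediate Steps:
b(Y) = 7 (b(Y) = 7 - Y*(4 - 4) = 7 - Y*0 = 7 - 1*0 = 7 + 0 = 7)
√(b(66) + 309) = √(7 + 309) = √316 = 2*√79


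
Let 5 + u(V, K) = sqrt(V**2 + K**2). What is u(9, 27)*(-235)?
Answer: 1175 - 2115*sqrt(10) ≈ -5513.2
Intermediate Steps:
u(V, K) = -5 + sqrt(K**2 + V**2) (u(V, K) = -5 + sqrt(V**2 + K**2) = -5 + sqrt(K**2 + V**2))
u(9, 27)*(-235) = (-5 + sqrt(27**2 + 9**2))*(-235) = (-5 + sqrt(729 + 81))*(-235) = (-5 + sqrt(810))*(-235) = (-5 + 9*sqrt(10))*(-235) = 1175 - 2115*sqrt(10)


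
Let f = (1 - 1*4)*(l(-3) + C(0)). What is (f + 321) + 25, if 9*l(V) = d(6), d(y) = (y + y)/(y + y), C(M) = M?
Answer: 1037/3 ≈ 345.67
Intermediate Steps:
d(y) = 1 (d(y) = (2*y)/((2*y)) = (2*y)*(1/(2*y)) = 1)
l(V) = 1/9 (l(V) = (1/9)*1 = 1/9)
f = -1/3 (f = (1 - 1*4)*(1/9 + 0) = (1 - 4)*(1/9) = -3*1/9 = -1/3 ≈ -0.33333)
(f + 321) + 25 = (-1/3 + 321) + 25 = 962/3 + 25 = 1037/3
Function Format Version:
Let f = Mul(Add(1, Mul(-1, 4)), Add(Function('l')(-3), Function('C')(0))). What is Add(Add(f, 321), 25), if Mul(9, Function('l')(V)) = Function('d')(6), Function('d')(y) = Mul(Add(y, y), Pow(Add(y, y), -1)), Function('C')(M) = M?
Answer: Rational(1037, 3) ≈ 345.67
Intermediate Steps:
Function('d')(y) = 1 (Function('d')(y) = Mul(Mul(2, y), Pow(Mul(2, y), -1)) = Mul(Mul(2, y), Mul(Rational(1, 2), Pow(y, -1))) = 1)
Function('l')(V) = Rational(1, 9) (Function('l')(V) = Mul(Rational(1, 9), 1) = Rational(1, 9))
f = Rational(-1, 3) (f = Mul(Add(1, Mul(-1, 4)), Add(Rational(1, 9), 0)) = Mul(Add(1, -4), Rational(1, 9)) = Mul(-3, Rational(1, 9)) = Rational(-1, 3) ≈ -0.33333)
Add(Add(f, 321), 25) = Add(Add(Rational(-1, 3), 321), 25) = Add(Rational(962, 3), 25) = Rational(1037, 3)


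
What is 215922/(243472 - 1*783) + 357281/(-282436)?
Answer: -25724022617/68544110404 ≈ -0.37529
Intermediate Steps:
215922/(243472 - 1*783) + 357281/(-282436) = 215922/(243472 - 783) + 357281*(-1/282436) = 215922/242689 - 357281/282436 = -25724022617/68544110404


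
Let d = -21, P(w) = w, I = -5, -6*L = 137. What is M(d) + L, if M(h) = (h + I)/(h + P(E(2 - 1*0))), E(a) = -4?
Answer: -3269/150 ≈ -21.793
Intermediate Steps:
L = -137/6 (L = -⅙*137 = -137/6 ≈ -22.833)
M(h) = (-5 + h)/(-4 + h) (M(h) = (h - 5)/(h - 4) = (-5 + h)/(-4 + h))
M(d) + L = (-5 - 21)/(-4 - 21) - 137/6 = -26/(-25) - 137/6 = -1/25*(-26) - 137/6 = 26/25 - 137/6 = -3269/150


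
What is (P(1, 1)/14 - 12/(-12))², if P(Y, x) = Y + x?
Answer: 64/49 ≈ 1.3061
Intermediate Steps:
(P(1, 1)/14 - 12/(-12))² = ((1 + 1)/14 - 12/(-12))² = (2*(1/14) - 12*(-1/12))² = (⅐ + 1)² = (8/7)² = 64/49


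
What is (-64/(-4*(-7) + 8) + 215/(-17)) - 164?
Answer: -27299/153 ≈ -178.42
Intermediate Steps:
(-64/(-4*(-7) + 8) + 215/(-17)) - 164 = (-64/(28 + 8) + 215*(-1/17)) - 164 = (-64/36 - 215/17) - 164 = (-64*1/36 - 215/17) - 164 = (-16/9 - 215/17) - 164 = -2207/153 - 164 = -27299/153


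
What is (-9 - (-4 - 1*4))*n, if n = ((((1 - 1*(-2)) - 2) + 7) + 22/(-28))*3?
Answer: -303/14 ≈ -21.643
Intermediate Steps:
n = 303/14 (n = ((((1 + 2) - 2) + 7) + 22*(-1/28))*3 = (((3 - 2) + 7) - 11/14)*3 = ((1 + 7) - 11/14)*3 = (8 - 11/14)*3 = (101/14)*3 = 303/14 ≈ 21.643)
(-9 - (-4 - 1*4))*n = (-9 - (-4 - 1*4))*(303/14) = (-9 - (-4 - 4))*(303/14) = (-9 - 1*(-8))*(303/14) = (-9 + 8)*(303/14) = -1*303/14 = -303/14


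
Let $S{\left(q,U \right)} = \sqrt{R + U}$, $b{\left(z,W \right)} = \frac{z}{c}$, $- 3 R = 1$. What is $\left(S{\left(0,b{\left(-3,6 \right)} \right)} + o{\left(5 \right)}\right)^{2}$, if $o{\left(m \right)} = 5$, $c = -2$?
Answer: $\frac{\left(30 + \sqrt{42}\right)^{2}}{36} \approx 36.968$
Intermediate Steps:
$R = - \frac{1}{3}$ ($R = \left(- \frac{1}{3}\right) 1 = - \frac{1}{3} \approx -0.33333$)
$b{\left(z,W \right)} = - \frac{z}{2}$ ($b{\left(z,W \right)} = \frac{z}{-2} = z \left(- \frac{1}{2}\right) = - \frac{z}{2}$)
$S{\left(q,U \right)} = \sqrt{- \frac{1}{3} + U}$
$\left(S{\left(0,b{\left(-3,6 \right)} \right)} + o{\left(5 \right)}\right)^{2} = \left(\frac{\sqrt{-3 + 9 \left(\left(- \frac{1}{2}\right) \left(-3\right)\right)}}{3} + 5\right)^{2} = \left(\frac{\sqrt{-3 + 9 \cdot \frac{3}{2}}}{3} + 5\right)^{2} = \left(\frac{\sqrt{-3 + \frac{27}{2}}}{3} + 5\right)^{2} = \left(\frac{\sqrt{\frac{21}{2}}}{3} + 5\right)^{2} = \left(\frac{\frac{1}{2} \sqrt{42}}{3} + 5\right)^{2} = \left(\frac{\sqrt{42}}{6} + 5\right)^{2} = \left(5 + \frac{\sqrt{42}}{6}\right)^{2}$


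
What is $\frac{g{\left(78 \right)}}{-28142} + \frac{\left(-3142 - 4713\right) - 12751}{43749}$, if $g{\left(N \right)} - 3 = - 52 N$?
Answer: $- \frac{402579355}{1231184358} \approx -0.32699$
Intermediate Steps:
$g{\left(N \right)} = 3 - 52 N$
$\frac{g{\left(78 \right)}}{-28142} + \frac{\left(-3142 - 4713\right) - 12751}{43749} = \frac{3 - 4056}{-28142} + \frac{\left(-3142 - 4713\right) - 12751}{43749} = \left(3 - 4056\right) \left(- \frac{1}{28142}\right) + \left(-7855 - 12751\right) \frac{1}{43749} = \left(-4053\right) \left(- \frac{1}{28142}\right) - \frac{20606}{43749} = \frac{4053}{28142} - \frac{20606}{43749} = - \frac{402579355}{1231184358}$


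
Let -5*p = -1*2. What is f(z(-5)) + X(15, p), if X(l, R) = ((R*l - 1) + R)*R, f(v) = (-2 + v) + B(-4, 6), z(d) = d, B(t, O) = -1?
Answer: -146/25 ≈ -5.8400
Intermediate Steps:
f(v) = -3 + v (f(v) = (-2 + v) - 1 = -3 + v)
p = ⅖ (p = -(-1)*2/5 = -⅕*(-2) = ⅖ ≈ 0.40000)
X(l, R) = R*(-1 + R + R*l) (X(l, R) = ((-1 + R*l) + R)*R = (-1 + R + R*l)*R = R*(-1 + R + R*l))
f(z(-5)) + X(15, p) = (-3 - 5) + 2*(-1 + ⅖ + (⅖)*15)/5 = -8 + 2*(-1 + ⅖ + 6)/5 = -8 + (⅖)*(27/5) = -8 + 54/25 = -146/25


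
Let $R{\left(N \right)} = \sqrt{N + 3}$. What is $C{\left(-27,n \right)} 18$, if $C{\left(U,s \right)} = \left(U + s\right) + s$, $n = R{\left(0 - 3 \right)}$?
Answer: $-486$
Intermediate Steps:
$R{\left(N \right)} = \sqrt{3 + N}$
$n = 0$ ($n = \sqrt{3 + \left(0 - 3\right)} = \sqrt{3 - 3} = \sqrt{0} = 0$)
$C{\left(U,s \right)} = U + 2 s$
$C{\left(-27,n \right)} 18 = \left(-27 + 2 \cdot 0\right) 18 = \left(-27 + 0\right) 18 = \left(-27\right) 18 = -486$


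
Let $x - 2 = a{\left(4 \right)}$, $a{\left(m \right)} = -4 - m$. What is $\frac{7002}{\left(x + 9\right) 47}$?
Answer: $\frac{2334}{47} \approx 49.66$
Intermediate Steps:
$x = -6$ ($x = 2 - 8 = -6$)
$\frac{7002}{\left(x + 9\right) 47} = \frac{7002}{\left(-6 + 9\right) 47} = \frac{7002}{3 \cdot 47} = \frac{7002}{141} = 7002 \cdot \frac{1}{141} = \frac{2334}{47}$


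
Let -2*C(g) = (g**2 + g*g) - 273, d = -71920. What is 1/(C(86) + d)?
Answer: -2/158359 ≈ -1.2630e-5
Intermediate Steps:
C(g) = 273/2 - g**2 (C(g) = -((g**2 + g*g) - 273)/2 = -((g**2 + g**2) - 273)/2 = -(2*g**2 - 273)/2 = -(-273 + 2*g**2)/2 = 273/2 - g**2)
1/(C(86) + d) = 1/((273/2 - 1*86**2) - 71920) = 1/((273/2 - 1*7396) - 71920) = 1/((273/2 - 7396) - 71920) = 1/(-14519/2 - 71920) = 1/(-158359/2) = -2/158359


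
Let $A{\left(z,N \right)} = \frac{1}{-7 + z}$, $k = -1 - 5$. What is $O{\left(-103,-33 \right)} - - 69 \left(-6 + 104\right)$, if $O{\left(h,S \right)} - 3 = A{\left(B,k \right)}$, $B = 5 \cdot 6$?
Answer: $\frac{155596}{23} \approx 6765.0$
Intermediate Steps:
$k = -6$ ($k = -1 - 5 = -6$)
$B = 30$
$O{\left(h,S \right)} = \frac{70}{23}$ ($O{\left(h,S \right)} = 3 + \frac{1}{-7 + 30} = 3 + \frac{1}{23} = \frac{70}{23}$)
$O{\left(-103,-33 \right)} - - 69 \left(-6 + 104\right) = \frac{70}{23} - - 69 \left(-6 + 104\right) = \frac{70}{23} - \left(-69\right) 98 = \frac{70}{23} - -6762 = \frac{70}{23} + 6762 = \frac{155596}{23}$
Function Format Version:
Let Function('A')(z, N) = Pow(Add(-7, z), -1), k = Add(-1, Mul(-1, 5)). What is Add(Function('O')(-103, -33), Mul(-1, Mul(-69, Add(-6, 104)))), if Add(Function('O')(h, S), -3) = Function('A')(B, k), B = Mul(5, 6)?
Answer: Rational(155596, 23) ≈ 6765.0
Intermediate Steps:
k = -6 (k = Add(-1, -5) = -6)
B = 30
Function('O')(h, S) = Rational(70, 23) (Function('O')(h, S) = Add(3, Pow(Add(-7, 30), -1)) = Add(3, Pow(23, -1)) = Add(3, Rational(1, 23)) = Rational(70, 23))
Add(Function('O')(-103, -33), Mul(-1, Mul(-69, Add(-6, 104)))) = Add(Rational(70, 23), Mul(-1, Mul(-69, Add(-6, 104)))) = Add(Rational(70, 23), Mul(-1, Mul(-69, 98))) = Add(Rational(70, 23), Mul(-1, -6762)) = Add(Rational(70, 23), 6762) = Rational(155596, 23)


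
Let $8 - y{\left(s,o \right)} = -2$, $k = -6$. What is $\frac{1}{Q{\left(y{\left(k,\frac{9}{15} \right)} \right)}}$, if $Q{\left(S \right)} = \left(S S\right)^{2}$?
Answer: $\frac{1}{10000} \approx 0.0001$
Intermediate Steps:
$y{\left(s,o \right)} = 10$ ($y{\left(s,o \right)} = 8 - -2 = 8 + 2 = 10$)
$Q{\left(S \right)} = S^{4}$ ($Q{\left(S \right)} = \left(S^{2}\right)^{2} = S^{4}$)
$\frac{1}{Q{\left(y{\left(k,\frac{9}{15} \right)} \right)}} = \frac{1}{10^{4}} = \frac{1}{10000}$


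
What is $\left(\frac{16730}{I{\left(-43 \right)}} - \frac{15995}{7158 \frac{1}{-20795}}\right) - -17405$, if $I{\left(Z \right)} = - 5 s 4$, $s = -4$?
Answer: $\frac{1834791727}{28632} \approx 64082.0$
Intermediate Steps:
$I{\left(Z \right)} = 80$ ($I{\left(Z \right)} = \left(-5\right) \left(-4\right) 4 = 20 \cdot 4 = 80$)
$\left(\frac{16730}{I{\left(-43 \right)}} - \frac{15995}{7158 \frac{1}{-20795}}\right) - -17405 = \left(\frac{16730}{80} - \frac{15995}{7158 \frac{1}{-20795}}\right) - -17405 = \left(16730 \cdot \frac{1}{80} - \frac{15995}{7158 \left(- \frac{1}{20795}\right)}\right) + 17405 = \left(\frac{1673}{8} - \frac{15995}{- \frac{7158}{20795}}\right) + 17405 = \left(\frac{1673}{8} - - \frac{332616025}{7158}\right) + 17405 = \left(\frac{1673}{8} + \frac{332616025}{7158}\right) + 17405 = \frac{1336451767}{28632} + 17405 = \frac{1834791727}{28632}$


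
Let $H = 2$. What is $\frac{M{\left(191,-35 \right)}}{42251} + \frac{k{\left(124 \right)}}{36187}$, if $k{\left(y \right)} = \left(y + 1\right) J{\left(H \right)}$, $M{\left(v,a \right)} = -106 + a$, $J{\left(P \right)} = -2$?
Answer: $- \frac{15665117}{1528936937} \approx -0.010246$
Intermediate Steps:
$k{\left(y \right)} = -2 - 2 y$ ($k{\left(y \right)} = \left(y + 1\right) \left(-2\right) = \left(1 + y\right) \left(-2\right) = -2 - 2 y$)
$\frac{M{\left(191,-35 \right)}}{42251} + \frac{k{\left(124 \right)}}{36187} = \frac{-106 - 35}{42251} + \frac{-2 - 248}{36187} = \left(-141\right) \frac{1}{42251} + \left(-2 - 248\right) \frac{1}{36187} = - \frac{141}{42251} - \frac{250}{36187} = - \frac{15665117}{1528936937}$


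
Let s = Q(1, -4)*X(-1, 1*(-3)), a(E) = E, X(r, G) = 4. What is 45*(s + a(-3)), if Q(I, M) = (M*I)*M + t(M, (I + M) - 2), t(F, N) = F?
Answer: 2025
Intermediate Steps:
Q(I, M) = M + I*M² (Q(I, M) = (M*I)*M + M = (I*M)*M + M = I*M² + M = M + I*M²)
s = 48 (s = -4*(1 + 1*(-4))*4 = -4*(1 - 4)*4 = -4*(-3)*4 = 12*4 = 48)
45*(s + a(-3)) = 45*(48 - 3) = 45*45 = 2025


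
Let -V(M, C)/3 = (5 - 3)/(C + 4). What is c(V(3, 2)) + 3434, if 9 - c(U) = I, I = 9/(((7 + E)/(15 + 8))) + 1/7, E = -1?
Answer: 47717/14 ≈ 3408.4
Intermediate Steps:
V(M, C) = -6/(4 + C) (V(M, C) = -3*(5 - 3)/(C + 4) = -6/(4 + C))
I = 485/14 (I = 9/(((7 - 1)/(15 + 8))) + 1/7 = 9/((6/23)) + 1*(⅐) = 9/((6*(1/23))) + ⅐ = 9/(6/23) + ⅐ = 9*(23/6) + ⅐ = 69/2 + ⅐ = 485/14 ≈ 34.643)
c(U) = -359/14 (c(U) = 9 - 1*485/14 = 9 - 485/14 = -359/14)
c(V(3, 2)) + 3434 = -359/14 + 3434 = 47717/14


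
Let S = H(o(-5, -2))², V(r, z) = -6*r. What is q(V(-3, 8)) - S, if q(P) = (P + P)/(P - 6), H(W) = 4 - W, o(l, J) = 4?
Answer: 3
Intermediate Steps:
q(P) = 2*P/(-6 + P) (q(P) = (2*P)/(-6 + P) = 2*P/(-6 + P))
S = 0 (S = (4 - 1*4)² = (4 - 4)² = 0² = 0)
q(V(-3, 8)) - S = 2*(-6*(-3))/(-6 - 6*(-3)) - 1*0 = 2*18/(-6 + 18) + 0 = 2*18/12 + 0 = 2*18*(1/12) + 0 = 3 + 0 = 3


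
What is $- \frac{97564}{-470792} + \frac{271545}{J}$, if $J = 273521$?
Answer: $\frac{38631754121}{32192874658} \approx 1.2$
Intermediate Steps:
$- \frac{97564}{-470792} + \frac{271545}{J} = - \frac{97564}{-470792} + \frac{271545}{273521} = \left(-97564\right) \left(- \frac{1}{470792}\right) + 271545 \cdot \frac{1}{273521} = \frac{24391}{117698} + \frac{271545}{273521} = \frac{38631754121}{32192874658}$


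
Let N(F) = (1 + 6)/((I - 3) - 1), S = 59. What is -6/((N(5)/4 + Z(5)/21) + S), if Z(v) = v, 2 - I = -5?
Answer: -168/1675 ≈ -0.10030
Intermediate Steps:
I = 7 (I = 2 - 1*(-5) = 2 + 5 = 7)
N(F) = 7/3 (N(F) = (1 + 6)/((7 - 3) - 1) = 7/(4 - 1) = 7/3)
-6/((N(5)/4 + Z(5)/21) + S) = -6/(((7/3)/4 + 5/21) + 59) = -6/(((7/3)*(1/4) + 5*(1/21)) + 59) = -6/((7/12 + 5/21) + 59) = -6/(23/28 + 59) = -6/1675/28 = -6*28/1675 = -168/1675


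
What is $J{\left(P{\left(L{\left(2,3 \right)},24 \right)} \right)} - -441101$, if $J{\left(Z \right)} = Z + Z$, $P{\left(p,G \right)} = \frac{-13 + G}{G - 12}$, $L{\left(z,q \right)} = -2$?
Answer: $\frac{2646617}{6} \approx 4.411 \cdot 10^{5}$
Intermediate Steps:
$P{\left(p,G \right)} = \frac{-13 + G}{-12 + G}$
$J{\left(Z \right)} = 2 Z$
$J{\left(P{\left(L{\left(2,3 \right)},24 \right)} \right)} - -441101 = 2 \frac{-13 + 24}{-12 + 24} - -441101 = 2 \cdot \frac{1}{12} \cdot 11 + 441101 = 2 \cdot \frac{11}{12} + 441101 = \frac{11}{6} + 441101 = \frac{2646617}{6}$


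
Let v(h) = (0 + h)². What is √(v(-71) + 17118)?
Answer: √22159 ≈ 148.86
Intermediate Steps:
v(h) = h²
√(v(-71) + 17118) = √((-71)² + 17118) = √(5041 + 17118) = √22159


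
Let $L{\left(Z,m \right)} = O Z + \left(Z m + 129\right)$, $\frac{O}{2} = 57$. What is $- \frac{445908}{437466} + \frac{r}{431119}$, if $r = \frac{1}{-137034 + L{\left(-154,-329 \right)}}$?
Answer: $- \frac{3325581611763301}{3262621180467155} \approx -1.0193$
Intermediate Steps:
$O = 114$ ($O = 2 \cdot 57 = 114$)
$L{\left(Z,m \right)} = 129 + 114 Z + Z m$ ($L{\left(Z,m \right)} = 114 Z + \left(Z m + 129\right) = 114 Z + \left(129 + Z m\right) = 129 + 114 Z + Z m$)
$r = - \frac{1}{103795}$ ($r = \frac{1}{-137034 + \left(129 + 114 \left(-154\right) - -50666\right)} = \frac{1}{-137034 + \left(129 - 17556 + 50666\right)} = \frac{1}{-137034 + 33239} = \frac{1}{-103795} = - \frac{1}{103795} \approx -9.6344 \cdot 10^{-6}$)
$- \frac{445908}{437466} + \frac{r}{431119} = - \frac{445908}{437466} - \frac{1}{103795 \cdot 431119} = \left(-445908\right) \frac{1}{437466} - \frac{1}{44747996605} = - \frac{74318}{72911} - \frac{1}{44747996605} = - \frac{3325581611763301}{3262621180467155}$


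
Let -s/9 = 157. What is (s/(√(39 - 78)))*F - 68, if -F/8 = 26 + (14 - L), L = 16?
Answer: -68 - 90432*I*√39/13 ≈ -68.0 - 43442.0*I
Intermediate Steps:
s = -1413 (s = -9*157 = -1413)
F = -192 (F = -8*(26 + (14 - 1*16)) = -8*(26 + (14 - 16)) = -8*(26 - 2) = -8*24 = -192)
(s/(√(39 - 78)))*F - 68 = -1413/√(39 - 78)*(-192) - 68 = -1413*(-I*√39/39)*(-192) - 68 = -(-471)*I*√39/13*(-192) - 68 = (471*I*√39/13)*(-192) - 68 = -90432*I*√39/13 - 68 = -68 - 90432*I*√39/13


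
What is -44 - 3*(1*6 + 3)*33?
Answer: -935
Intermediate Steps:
-44 - 3*(1*6 + 3)*33 = -44 - 3*(6 + 3)*33 = -44 - 3*9*33 = -44 - 27*33 = -44 - 891 = -935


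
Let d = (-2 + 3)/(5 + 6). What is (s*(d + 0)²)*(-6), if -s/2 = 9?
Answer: 108/121 ≈ 0.89256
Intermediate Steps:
s = -18 (s = -2*9 = -18)
d = 1/11 ≈ 0.090909
(s*(d + 0)²)*(-6) = -18*(1/11 + 0)²*(-6) = -18*(1/11)²*(-6) = -18*1/121*(-6) = -18/121*(-6) = 108/121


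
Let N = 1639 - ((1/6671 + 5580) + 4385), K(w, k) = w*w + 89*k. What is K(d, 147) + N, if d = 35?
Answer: 39905921/6671 ≈ 5982.0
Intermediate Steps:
K(w, k) = w² + 89*k
N = -55542747/6671 (N = 1639 - ((1/6671 + 5580) + 4385) = 1639 - (37224181/6671 + 4385) = 1639 - 1*66476516/6671 = 1639 - 66476516/6671 = -55542747/6671 ≈ -8326.0)
K(d, 147) + N = (35² + 89*147) - 55542747/6671 = (1225 + 13083) - 55542747/6671 = 14308 - 55542747/6671 = 39905921/6671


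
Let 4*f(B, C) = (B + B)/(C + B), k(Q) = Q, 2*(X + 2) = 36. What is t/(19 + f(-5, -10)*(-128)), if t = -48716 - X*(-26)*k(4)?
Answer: 141156/7 ≈ 20165.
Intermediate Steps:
X = 16 (X = -2 + (½)*36 = -2 + 18 = 16)
f(B, C) = B/(2*(B + C)) (f(B, C) = ((B + B)/(C + B))/4 = ((2*B)/(B + C))/4 = (2*B/(B + C))/4 = B/(2*(B + C)))
t = -47052 (t = -48716 - 16*(-26)*4 = -48716 - (-416)*4 = -48716 - 1*(-1664) = -48716 + 1664 = -47052)
t/(19 + f(-5, -10)*(-128)) = -47052/(19 + ((½)*(-5)/(-5 - 10))*(-128)) = -47052/(19 + ((½)*(-5)/(-15))*(-128)) = -47052/(19 + ((½)*(-5)*(-1/15))*(-128)) = -47052/(19 + (⅙)*(-128)) = -47052/(19 - 64/3) = -47052/(-7/3) = -47052*(-3/7) = 141156/7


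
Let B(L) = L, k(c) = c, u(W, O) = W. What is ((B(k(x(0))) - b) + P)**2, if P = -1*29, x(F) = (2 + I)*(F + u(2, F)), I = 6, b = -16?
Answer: 9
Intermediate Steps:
x(F) = 16 + 8*F (x(F) = (2 + 6)*(F + 2) = 8*(2 + F) = 16 + 8*F)
P = -29
((B(k(x(0))) - b) + P)**2 = (((16 + 8*0) - 1*(-16)) - 29)**2 = (((16 + 0) + 16) - 29)**2 = ((16 + 16) - 29)**2 = (32 - 29)**2 = 3**2 = 9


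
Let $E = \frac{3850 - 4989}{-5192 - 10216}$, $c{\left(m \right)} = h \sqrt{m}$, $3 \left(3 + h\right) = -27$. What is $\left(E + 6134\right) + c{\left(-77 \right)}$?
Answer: $\frac{94513811}{15408} - 12 i \sqrt{77} \approx 6134.1 - 105.3 i$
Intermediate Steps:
$h = -12$ ($h = -3 + \frac{1}{3} \left(-27\right) = -3 - 9 = -12$)
$c{\left(m \right)} = - 12 \sqrt{m}$
$E = \frac{1139}{15408}$ ($E = - \frac{1139}{-15408} = \left(-1139\right) \left(- \frac{1}{15408}\right) = \frac{1139}{15408} \approx 0.073923$)
$\left(E + 6134\right) + c{\left(-77 \right)} = \left(\frac{1139}{15408} + 6134\right) - 12 \sqrt{-77} = \frac{94513811}{15408} - 12 i \sqrt{77}$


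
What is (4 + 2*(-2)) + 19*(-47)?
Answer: -893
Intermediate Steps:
(4 + 2*(-2)) + 19*(-47) = (4 - 4) - 893 = 0 - 893 = -893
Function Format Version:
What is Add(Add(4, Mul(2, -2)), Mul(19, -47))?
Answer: -893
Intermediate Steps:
Add(Add(4, Mul(2, -2)), Mul(19, -47)) = Add(Add(4, -4), -893) = Add(0, -893) = -893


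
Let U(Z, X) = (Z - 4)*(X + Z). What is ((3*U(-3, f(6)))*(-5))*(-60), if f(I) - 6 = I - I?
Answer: -18900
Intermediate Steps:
f(I) = 6 (f(I) = 6 + (I - I) = 6 + 0 = 6)
U(Z, X) = (-4 + Z)*(X + Z)
((3*U(-3, f(6)))*(-5))*(-60) = ((3*((-3)² - 4*6 - 4*(-3) + 6*(-3)))*(-5))*(-60) = ((3*(9 - 24 + 12 - 18))*(-5))*(-60) = ((3*(-21))*(-5))*(-60) = -63*(-5)*(-60) = 315*(-60) = -18900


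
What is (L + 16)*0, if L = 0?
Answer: 0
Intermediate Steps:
(L + 16)*0 = (0 + 16)*0 = 16*0 = 0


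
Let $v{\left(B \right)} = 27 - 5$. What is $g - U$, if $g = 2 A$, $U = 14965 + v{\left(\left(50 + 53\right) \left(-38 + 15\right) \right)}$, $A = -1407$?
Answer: $-17801$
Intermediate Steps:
$v{\left(B \right)} = 22$
$U = 14987$ ($U = 14965 + 22 = 14987$)
$g = -2814$ ($g = 2 \left(-1407\right) = -2814$)
$g - U = -2814 - 14987 = -17801$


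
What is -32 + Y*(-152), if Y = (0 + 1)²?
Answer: -184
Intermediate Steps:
Y = 1 (Y = 1² = 1)
-32 + Y*(-152) = -32 + 1*(-152) = -32 - 152 = -184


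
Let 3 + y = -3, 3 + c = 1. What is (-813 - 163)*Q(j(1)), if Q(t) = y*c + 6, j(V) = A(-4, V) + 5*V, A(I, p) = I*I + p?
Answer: -17568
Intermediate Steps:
c = -2 (c = -3 + 1 = -2)
y = -6 (y = -3 - 3 = -6)
A(I, p) = p + I² (A(I, p) = I² + p = p + I²)
j(V) = 16 + 6*V (j(V) = (V + (-4)²) + 5*V = (V + 16) + 5*V = (16 + V) + 5*V = 16 + 6*V)
Q(t) = 18 (Q(t) = -6*(-2) + 6 = 12 + 6 = 18)
(-813 - 163)*Q(j(1)) = (-813 - 163)*18 = -976*18 = -17568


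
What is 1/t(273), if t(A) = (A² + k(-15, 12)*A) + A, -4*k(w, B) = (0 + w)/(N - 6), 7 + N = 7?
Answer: 8/597051 ≈ 1.3399e-5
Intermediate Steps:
N = 0 (N = -7 + 7 = 0)
k(w, B) = w/24 (k(w, B) = -(0 + w)/(4*(0 - 6)) = -w/(4*(-6)) = -w*(-1)/(4*6) = -(-1)*w/24 = w/24)
t(A) = A² + 3*A/8 (t(A) = (A² + ((1/24)*(-15))*A) + A = (A² - 5*A/8) + A = A² + 3*A/8)
1/t(273) = 1/((⅛)*273*(3 + 8*273)) = 1/((⅛)*273*(3 + 2184)) = 1/((⅛)*273*2187) = 1/(597051/8) = 8/597051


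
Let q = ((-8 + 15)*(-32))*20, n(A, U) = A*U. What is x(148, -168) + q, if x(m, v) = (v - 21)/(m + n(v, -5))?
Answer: -4426429/988 ≈ -4480.2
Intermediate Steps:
q = -4480 (q = (7*(-32))*20 = -224*20 = -4480)
x(m, v) = (-21 + v)/(m - 5*v) (x(m, v) = (v - 21)/(m + v*(-5)) = (-21 + v)/(m - 5*v))
x(148, -168) + q = (-21 - 168)/(148 - 5*(-168)) - 4480 = -189/(148 + 840) - 4480 = -189/988 - 4480 = -4426429/988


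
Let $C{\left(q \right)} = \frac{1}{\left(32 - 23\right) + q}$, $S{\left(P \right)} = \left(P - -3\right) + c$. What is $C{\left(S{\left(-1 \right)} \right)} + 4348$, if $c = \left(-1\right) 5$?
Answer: $\frac{26089}{6} \approx 4348.2$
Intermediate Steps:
$c = -5$
$S{\left(P \right)} = -2 + P$ ($S{\left(P \right)} = \left(P - -3\right) - 5 = \left(P + 3\right) - 5 = \left(3 + P\right) - 5 = -2 + P$)
$C{\left(q \right)} = \frac{1}{9 + q}$ ($C{\left(q \right)} = \frac{1}{\left(32 - 23\right) + q} = \frac{1}{9 + q}$)
$C{\left(S{\left(-1 \right)} \right)} + 4348 = \frac{1}{9 - 3} + 4348 = \frac{1}{6} + 4348 = \frac{26089}{6}$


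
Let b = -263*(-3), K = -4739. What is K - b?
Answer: -5528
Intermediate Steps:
b = 789
K - b = -4739 - 1*789 = -4739 - 789 = -5528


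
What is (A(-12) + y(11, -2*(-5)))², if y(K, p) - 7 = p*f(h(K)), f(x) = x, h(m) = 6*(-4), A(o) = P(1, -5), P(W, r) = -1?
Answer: 54756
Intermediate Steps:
A(o) = -1
h(m) = -24
y(K, p) = 7 - 24*p (y(K, p) = 7 + p*(-24) = 7 - 24*p)
(A(-12) + y(11, -2*(-5)))² = (-1 + (7 - (-48)*(-5)))² = (-1 + (7 - 24*10))² = (-1 + (7 - 240))² = (-1 - 233)² = (-234)² = 54756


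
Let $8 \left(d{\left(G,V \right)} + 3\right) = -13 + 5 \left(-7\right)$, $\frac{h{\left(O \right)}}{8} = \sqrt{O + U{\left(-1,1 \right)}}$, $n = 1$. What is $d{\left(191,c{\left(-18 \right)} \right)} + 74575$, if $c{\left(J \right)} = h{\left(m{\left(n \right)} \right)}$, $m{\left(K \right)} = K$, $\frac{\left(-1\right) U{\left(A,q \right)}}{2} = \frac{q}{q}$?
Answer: $74566$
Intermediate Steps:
$U{\left(A,q \right)} = -2$ ($U{\left(A,q \right)} = - 2 \frac{q}{q} = \left(-2\right) 1 = -2$)
$h{\left(O \right)} = 8 \sqrt{-2 + O}$ ($h{\left(O \right)} = 8 \sqrt{O - 2} = 8 \sqrt{-2 + O}$)
$c{\left(J \right)} = 8 i$ ($c{\left(J \right)} = 8 \sqrt{-2 + 1} = 8 \sqrt{-1} = 8 i$)
$d{\left(G,V \right)} = -9$ ($d{\left(G,V \right)} = -3 + \frac{-13 + 5 \left(-7\right)}{8} = -3 + \frac{-13 - 35}{8} = -3 + \frac{1}{8} \left(-48\right) = -3 - 6 = -9$)
$d{\left(191,c{\left(-18 \right)} \right)} + 74575 = -9 + 74575 = 74566$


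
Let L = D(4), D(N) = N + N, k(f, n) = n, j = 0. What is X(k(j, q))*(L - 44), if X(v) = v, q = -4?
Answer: 144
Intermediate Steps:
D(N) = 2*N
L = 8 (L = 2*4 = 8)
X(k(j, q))*(L - 44) = -4*(8 - 44) = -4*(-36) = 144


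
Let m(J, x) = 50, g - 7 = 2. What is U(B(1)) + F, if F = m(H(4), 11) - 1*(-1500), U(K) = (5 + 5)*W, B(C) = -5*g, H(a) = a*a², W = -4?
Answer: 1510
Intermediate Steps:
g = 9 (g = 7 + 2 = 9)
H(a) = a³
B(C) = -45 (B(C) = -5*9 = -45)
U(K) = -40 (U(K) = (5 + 5)*(-4) = 10*(-4) = -40)
F = 1550 (F = 50 - 1*(-1500) = 50 + 1500 = 1550)
U(B(1)) + F = -40 + 1550 = 1510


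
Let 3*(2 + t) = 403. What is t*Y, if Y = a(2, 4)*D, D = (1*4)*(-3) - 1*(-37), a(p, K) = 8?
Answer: 79400/3 ≈ 26467.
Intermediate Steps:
D = 25 (D = 4*(-3) + 37 = -12 + 37 = 25)
t = 397/3 (t = -2 + (⅓)*403 = -2 + 403/3 = 397/3 ≈ 132.33)
Y = 200 (Y = 8*25 = 200)
t*Y = (397/3)*200 = 79400/3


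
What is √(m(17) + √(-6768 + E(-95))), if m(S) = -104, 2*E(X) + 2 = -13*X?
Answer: √(-416 + 6*I*√2734)/2 ≈ 3.6235 + 10.823*I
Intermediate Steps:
E(X) = -1 - 13*X/2 (E(X) = -1 + (-13*X)/2 = -1 - 13*X/2)
√(m(17) + √(-6768 + E(-95))) = √(-104 + √(-6768 + (-1 - 13/2*(-95)))) = √(-104 + √(-6768 + (-1 + 1235/2))) = √(-104 + √(-6768 + 1233/2)) = √(-104 + √(-12303/2)) = √(-104 + 3*I*√2734/2)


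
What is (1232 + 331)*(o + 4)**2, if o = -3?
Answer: 1563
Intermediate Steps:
(1232 + 331)*(o + 4)**2 = (1232 + 331)*(-3 + 4)**2 = 1563*1**2 = 1563*1 = 1563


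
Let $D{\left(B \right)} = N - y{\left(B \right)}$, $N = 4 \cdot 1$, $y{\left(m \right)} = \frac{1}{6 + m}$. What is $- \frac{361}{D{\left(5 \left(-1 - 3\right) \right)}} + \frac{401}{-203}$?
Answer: $- \frac{55201}{609} \approx -90.642$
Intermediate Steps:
$N = 4$
$D{\left(B \right)} = 4 - \frac{1}{6 + B}$
$- \frac{361}{D{\left(5 \left(-1 - 3\right) \right)}} + \frac{401}{-203} = - \frac{361}{\frac{1}{6 + 5 \left(-1 - 3\right)} \left(23 + 4 \cdot 5 \left(-1 - 3\right)\right)} + \frac{401}{-203} = - \frac{361}{\frac{1}{6 + 5 \left(-4\right)} \left(23 + 4 \cdot 5 \left(-4\right)\right)} + 401 \left(- \frac{1}{203}\right) = - \frac{361}{\frac{1}{6 - 20} \left(23 + 4 \left(-20\right)\right)} - \frac{401}{203} = - \frac{361}{\frac{1}{-14} \left(23 - 80\right)} - \frac{401}{203} = - \frac{361}{\left(- \frac{1}{14}\right) \left(-57\right)} - \frac{401}{203} = - \frac{361}{\frac{57}{14}} - \frac{401}{203} = \left(-361\right) \frac{14}{57} - \frac{401}{203} = - \frac{266}{3} - \frac{401}{203} = - \frac{55201}{609}$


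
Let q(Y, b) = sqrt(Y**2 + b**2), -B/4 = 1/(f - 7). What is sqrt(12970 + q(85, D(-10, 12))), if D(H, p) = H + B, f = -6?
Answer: sqrt(2191930 + 13*sqrt(1236901))/13 ≈ 114.26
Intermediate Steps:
B = 4/13 (B = -4/(-6 - 7) = -4/(-13) = -4*(-1/13) = 4/13 ≈ 0.30769)
D(H, p) = 4/13 + H (D(H, p) = H + 4/13 = 4/13 + H)
sqrt(12970 + q(85, D(-10, 12))) = sqrt(12970 + sqrt(85**2 + (4/13 - 10)**2)) = sqrt(12970 + sqrt(7225 + (-126/13)**2)) = sqrt(12970 + sqrt(7225 + 15876/169)) = sqrt(12970 + sqrt(1236901/169)) = sqrt(12970 + sqrt(1236901)/13)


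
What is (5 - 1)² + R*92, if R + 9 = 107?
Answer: 9032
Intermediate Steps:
R = 98 (R = -9 + 107 = 98)
(5 - 1)² + R*92 = (5 - 1)² + 98*92 = 4² + 9016 = 16 + 9016 = 9032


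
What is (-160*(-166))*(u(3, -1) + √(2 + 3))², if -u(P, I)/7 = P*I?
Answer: 11845760 + 1115520*√5 ≈ 1.4340e+7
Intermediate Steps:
u(P, I) = -7*I*P (u(P, I) = -7*P*I = -7*I*P)
(-160*(-166))*(u(3, -1) + √(2 + 3))² = (-160*(-166))*(-7*(-1)*3 + √(2 + 3))² = 26560*(21 + √5)²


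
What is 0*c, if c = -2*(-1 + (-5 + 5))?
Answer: 0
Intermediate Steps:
c = 2 (c = -2*(-1 + 0) = -2*(-1) = 2)
0*c = 0*2 = 0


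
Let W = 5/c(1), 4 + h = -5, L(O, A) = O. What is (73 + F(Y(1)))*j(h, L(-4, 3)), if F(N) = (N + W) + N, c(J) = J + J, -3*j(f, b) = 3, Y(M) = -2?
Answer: -143/2 ≈ -71.500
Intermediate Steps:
h = -9 (h = -4 - 5 = -9)
j(f, b) = -1 (j(f, b) = -⅓*3 = -1)
c(J) = 2*J
W = 5/2 (W = 5/((2*1)) = 5/2 ≈ 2.5000)
F(N) = 5/2 + 2*N (F(N) = (N + 5/2) + N = (5/2 + N) + N = 5/2 + 2*N)
(73 + F(Y(1)))*j(h, L(-4, 3)) = (73 + (5/2 + 2*(-2)))*(-1) = (73 + (5/2 - 4))*(-1) = (73 - 3/2)*(-1) = (143/2)*(-1) = -143/2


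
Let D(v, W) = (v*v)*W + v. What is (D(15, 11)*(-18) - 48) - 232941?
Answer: -277809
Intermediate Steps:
D(v, W) = v + W*v² (D(v, W) = v²*W + v = W*v² + v = v + W*v²)
(D(15, 11)*(-18) - 48) - 232941 = ((15*(1 + 11*15))*(-18) - 48) - 232941 = ((15*(1 + 165))*(-18) - 48) - 232941 = ((15*166)*(-18) - 48) - 232941 = (2490*(-18) - 48) - 232941 = (-44820 - 48) - 232941 = -44868 - 232941 = -277809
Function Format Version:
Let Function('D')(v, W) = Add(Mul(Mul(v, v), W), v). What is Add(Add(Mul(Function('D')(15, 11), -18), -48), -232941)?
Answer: -277809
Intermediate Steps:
Function('D')(v, W) = Add(v, Mul(W, Pow(v, 2))) (Function('D')(v, W) = Add(Mul(Pow(v, 2), W), v) = Add(Mul(W, Pow(v, 2)), v) = Add(v, Mul(W, Pow(v, 2))))
Add(Add(Mul(Function('D')(15, 11), -18), -48), -232941) = Add(Add(Mul(Mul(15, Add(1, Mul(11, 15))), -18), -48), -232941) = Add(Add(Mul(Mul(15, Add(1, 165)), -18), -48), -232941) = Add(Add(Mul(Mul(15, 166), -18), -48), -232941) = Add(Add(Mul(2490, -18), -48), -232941) = Add(Add(-44820, -48), -232941) = Add(-44868, -232941) = -277809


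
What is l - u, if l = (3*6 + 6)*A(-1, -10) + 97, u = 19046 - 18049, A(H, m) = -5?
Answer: -1020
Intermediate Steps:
u = 997
l = -23 (l = (3*6 + 6)*(-5) + 97 = (18 + 6)*(-5) + 97 = 24*(-5) + 97 = -120 + 97 = -23)
l - u = -23 - 1*997 = -23 - 997 = -1020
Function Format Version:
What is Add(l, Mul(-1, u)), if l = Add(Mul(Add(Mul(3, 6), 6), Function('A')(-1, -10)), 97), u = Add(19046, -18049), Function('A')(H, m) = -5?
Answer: -1020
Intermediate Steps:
u = 997
l = -23 (l = Add(Mul(Add(Mul(3, 6), 6), -5), 97) = Add(Mul(Add(18, 6), -5), 97) = Add(Mul(24, -5), 97) = Add(-120, 97) = -23)
Add(l, Mul(-1, u)) = Add(-23, Mul(-1, 997)) = Add(-23, -997) = -1020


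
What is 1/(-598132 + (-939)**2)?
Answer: 1/283589 ≈ 3.5262e-6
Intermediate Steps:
1/(-598132 + (-939)**2) = 1/(-598132 + 881721) = 1/283589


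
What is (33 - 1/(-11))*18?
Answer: 6552/11 ≈ 595.64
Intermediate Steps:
(33 - 1/(-11))*18 = (33 - 1*(-1/11))*18 = (33 + 1/11)*18 = (364/11)*18 = 6552/11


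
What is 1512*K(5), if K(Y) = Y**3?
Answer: 189000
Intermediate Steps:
1512*K(5) = 1512*5**3 = 1512*125 = 189000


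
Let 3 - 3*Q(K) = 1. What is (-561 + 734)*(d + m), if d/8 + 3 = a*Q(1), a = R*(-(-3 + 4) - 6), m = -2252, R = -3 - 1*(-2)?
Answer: -1161868/3 ≈ -3.8729e+5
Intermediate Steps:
R = -1 (R = -3 + 2 = -1)
Q(K) = ⅔ (Q(K) = 1 - ⅓*1 = 1 - ⅓ = ⅔)
a = 7 (a = -(-(-3 + 4) - 6) = -(-1*1 - 6) = -(-1 - 6) = -1*(-7) = 7)
d = 40/3 (d = -24 + 8*(7*(⅔)) = -24 + 8*(14/3) = -24 + 112/3 = 40/3 ≈ 13.333)
(-561 + 734)*(d + m) = (-561 + 734)*(40/3 - 2252) = 173*(-6716/3) = -1161868/3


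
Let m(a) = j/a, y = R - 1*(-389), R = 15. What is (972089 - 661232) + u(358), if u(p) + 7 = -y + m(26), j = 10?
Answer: 4035803/13 ≈ 3.1045e+5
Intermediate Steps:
y = 404 (y = 15 - 1*(-389) = 15 + 389 = 404)
m(a) = 10/a
u(p) = -5338/13 (u(p) = -7 + (-1*404 + 10/26) = -7 + (-404 + 10*(1/26)) = -7 + (-404 + 5/13) = -7 - 5247/13 = -5338/13)
(972089 - 661232) + u(358) = (972089 - 661232) - 5338/13 = 310857 - 5338/13 = 4035803/13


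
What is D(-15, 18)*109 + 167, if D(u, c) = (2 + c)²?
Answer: 43767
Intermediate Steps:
D(-15, 18)*109 + 167 = (2 + 18)²*109 + 167 = 20²*109 + 167 = 400*109 + 167 = 43600 + 167 = 43767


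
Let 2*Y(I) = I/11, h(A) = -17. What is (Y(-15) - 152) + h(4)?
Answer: -3733/22 ≈ -169.68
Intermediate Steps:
Y(I) = I/22 (Y(I) = (I/11)/2 = I/22)
(Y(-15) - 152) + h(4) = ((1/22)*(-15) - 152) - 17 = (-15/22 - 152) - 17 = -3359/22 - 17 = -3733/22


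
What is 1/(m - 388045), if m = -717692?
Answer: -1/1105737 ≈ -9.0437e-7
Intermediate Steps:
1/(m - 388045) = 1/(-717692 - 388045) = 1/(-1105737) = -1/1105737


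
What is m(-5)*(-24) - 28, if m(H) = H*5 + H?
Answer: 692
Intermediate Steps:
m(H) = 6*H (m(H) = 5*H + H = 6*H)
m(-5)*(-24) - 28 = (6*(-5))*(-24) - 28 = -30*(-24) - 28 = 720 - 28 = 692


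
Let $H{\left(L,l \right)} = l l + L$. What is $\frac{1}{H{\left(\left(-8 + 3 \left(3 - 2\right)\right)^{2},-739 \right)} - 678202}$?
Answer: $- \frac{1}{132056} \approx -7.5725 \cdot 10^{-6}$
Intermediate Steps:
$H{\left(L,l \right)} = L + l^{2}$ ($H{\left(L,l \right)} = l^{2} + L = L + l^{2}$)
$\frac{1}{H{\left(\left(-8 + 3 \left(3 - 2\right)\right)^{2},-739 \right)} - 678202} = \frac{1}{\left(\left(-8 + 3 \left(3 - 2\right)\right)^{2} + \left(-739\right)^{2}\right) - 678202} = \frac{1}{\left(\left(-8 + 3 \cdot 1\right)^{2} + 546121\right) - 678202} = \frac{1}{\left(\left(-8 + 3\right)^{2} + 546121\right) - 678202} = \frac{1}{\left(\left(-5\right)^{2} + 546121\right) - 678202} = \frac{1}{\left(25 + 546121\right) - 678202} = \frac{1}{546146 - 678202} = \frac{1}{-132056} = - \frac{1}{132056}$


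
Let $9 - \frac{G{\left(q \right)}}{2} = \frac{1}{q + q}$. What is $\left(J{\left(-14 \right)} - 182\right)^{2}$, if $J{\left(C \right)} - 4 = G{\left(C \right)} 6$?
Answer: $\frac{237169}{49} \approx 4840.2$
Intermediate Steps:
$G{\left(q \right)} = 18 - \frac{1}{q}$ ($G{\left(q \right)} = 18 - \frac{2}{q + q} = 18 - \frac{2}{2 q} = 18 - 2 \frac{1}{2 q} = 18 - \frac{1}{q}$)
$J{\left(C \right)} = 112 - \frac{6}{C}$ ($J{\left(C \right)} = 4 + \left(18 - \frac{1}{C}\right) 6 = 4 + \left(108 - \frac{6}{C}\right) = 112 - \frac{6}{C}$)
$\left(J{\left(-14 \right)} - 182\right)^{2} = \left(\left(112 - \frac{6}{-14}\right) - 182\right)^{2} = \left(\left(112 - - \frac{3}{7}\right) - 182\right)^{2} = \left(\left(112 + \frac{3}{7}\right) - 182\right)^{2} = \left(\frac{787}{7} - 182\right)^{2} = \left(- \frac{487}{7}\right)^{2} = \frac{237169}{49}$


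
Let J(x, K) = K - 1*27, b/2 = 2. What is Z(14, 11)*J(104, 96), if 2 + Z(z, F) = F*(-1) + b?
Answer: -621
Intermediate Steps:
b = 4 (b = 2*2 = 4)
Z(z, F) = 2 - F (Z(z, F) = -2 + (F*(-1) + 4) = -2 + (-F + 4) = -2 + (4 - F) = 2 - F)
J(x, K) = -27 + K (J(x, K) = K - 27 = -27 + K)
Z(14, 11)*J(104, 96) = (2 - 1*11)*(-27 + 96) = (2 - 11)*69 = -9*69 = -621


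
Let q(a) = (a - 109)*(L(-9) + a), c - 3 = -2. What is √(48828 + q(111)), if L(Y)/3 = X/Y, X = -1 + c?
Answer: 15*√218 ≈ 221.47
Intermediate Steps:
c = 1 (c = 3 - 2 = 1)
X = 0 (X = -1 + 1 = 0)
L(Y) = 0 (L(Y) = 3*(0/Y) = 3*0 = 0)
q(a) = a*(-109 + a) (q(a) = (a - 109)*(0 + a) = (-109 + a)*a = a*(-109 + a))
√(48828 + q(111)) = √(48828 + 111*(-109 + 111)) = √(48828 + 111*2) = √(48828 + 222) = √49050 = 15*√218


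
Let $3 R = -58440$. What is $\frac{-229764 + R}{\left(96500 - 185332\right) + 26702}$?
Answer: $\frac{124622}{31065} \approx 4.0117$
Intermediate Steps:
$R = -19480$ ($R = \frac{1}{3} \left(-58440\right) = -19480$)
$\frac{-229764 + R}{\left(96500 - 185332\right) + 26702} = \frac{-229764 - 19480}{\left(96500 - 185332\right) + 26702} = - \frac{249244}{\left(96500 - 185332\right) + 26702} = - \frac{249244}{-88832 + 26702} = - \frac{249244}{-62130} = \left(-249244\right) \left(- \frac{1}{62130}\right) = \frac{124622}{31065}$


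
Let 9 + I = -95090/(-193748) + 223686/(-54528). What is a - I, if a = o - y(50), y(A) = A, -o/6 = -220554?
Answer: 582504753337365/440195456 ≈ 1.3233e+6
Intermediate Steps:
o = 1323324 (o = -6*(-220554) = 1323324)
I = -5551494421/440195456 (I = -9 + (-95090/(-193748) + 223686/(-54528)) = -9 + (-95090*(-1/193748) + 223686*(-1/54528)) = -9 + (47545/96874 - 37281/9088) = -9 - 1589735317/440195456 = -5551494421/440195456 ≈ -12.611)
a = 1323274 (a = 1323324 - 1*50 = 1323324 - 50 = 1323274)
a - I = 1323274 - 1*(-5551494421/440195456) = 1323274 + 5551494421/440195456 = 582504753337365/440195456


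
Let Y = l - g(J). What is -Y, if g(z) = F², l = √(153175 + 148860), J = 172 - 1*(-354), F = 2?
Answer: 4 - √302035 ≈ -545.58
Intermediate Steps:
J = 526 (J = 172 + 354 = 526)
l = √302035 ≈ 549.58
g(z) = 4 (g(z) = 2² = 4)
Y = -4 + √302035 (Y = √302035 - 1*4 = √302035 - 4 = -4 + √302035 ≈ 545.58)
-Y = -(-4 + √302035) = 4 - √302035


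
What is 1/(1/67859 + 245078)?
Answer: 67859/16630748003 ≈ 4.0803e-6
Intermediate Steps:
1/(1/67859 + 245078) = 1/(16630748003/67859) = 67859/16630748003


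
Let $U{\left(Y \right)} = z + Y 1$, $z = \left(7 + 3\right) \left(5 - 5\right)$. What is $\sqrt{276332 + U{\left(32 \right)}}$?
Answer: $22 \sqrt{571} \approx 525.7$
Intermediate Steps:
$z = 0$ ($z = 10 \cdot 0 = 0$)
$U{\left(Y \right)} = Y$ ($U{\left(Y \right)} = 0 + Y 1 = 0 + Y = Y$)
$\sqrt{276332 + U{\left(32 \right)}} = \sqrt{276332 + 32} = \sqrt{276364} = 22 \sqrt{571}$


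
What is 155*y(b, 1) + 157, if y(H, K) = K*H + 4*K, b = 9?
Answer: 2172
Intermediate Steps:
y(H, K) = 4*K + H*K (y(H, K) = H*K + 4*K = 4*K + H*K)
155*y(b, 1) + 157 = 155*(1*(4 + 9)) + 157 = 155*(1*13) + 157 = 155*13 + 157 = 2015 + 157 = 2172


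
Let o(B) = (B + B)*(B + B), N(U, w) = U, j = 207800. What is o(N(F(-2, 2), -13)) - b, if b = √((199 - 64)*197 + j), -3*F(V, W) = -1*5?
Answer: 100/9 - √234395 ≈ -473.03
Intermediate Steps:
F(V, W) = 5/3 (F(V, W) = -(-1)*5/3 = -⅓*(-5) = 5/3)
o(B) = 4*B² (o(B) = (2*B)*(2*B) = 4*B²)
b = √234395 (b = √((199 - 64)*197 + 207800) = √(135*197 + 207800) = √(26595 + 207800) = √234395 ≈ 484.14)
o(N(F(-2, 2), -13)) - b = 4*(5/3)² - √234395 = 4*(25/9) - √234395 = 100/9 - √234395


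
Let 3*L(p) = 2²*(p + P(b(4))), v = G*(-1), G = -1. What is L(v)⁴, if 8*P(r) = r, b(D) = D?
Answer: 16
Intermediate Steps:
P(r) = r/8
v = 1 (v = -1*(-1) = 1)
L(p) = ⅔ + 4*p/3 (L(p) = (2²*(p + (⅛)*4))/3 = (4*(p + ½))/3 = (4*(½ + p))/3 = (2 + 4*p)/3 = ⅔ + 4*p/3)
L(v)⁴ = (⅔ + (4/3)*1)⁴ = (⅔ + 4/3)⁴ = 2⁴ = 16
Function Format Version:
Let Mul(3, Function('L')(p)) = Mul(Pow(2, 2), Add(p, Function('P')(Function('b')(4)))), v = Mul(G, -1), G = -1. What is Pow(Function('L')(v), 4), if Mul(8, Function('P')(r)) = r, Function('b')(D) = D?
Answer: 16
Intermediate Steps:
Function('P')(r) = Mul(Rational(1, 8), r)
v = 1 (v = Mul(-1, -1) = 1)
Function('L')(p) = Add(Rational(2, 3), Mul(Rational(4, 3), p)) (Function('L')(p) = Mul(Rational(1, 3), Mul(Pow(2, 2), Add(p, Mul(Rational(1, 8), 4)))) = Mul(Rational(1, 3), Mul(4, Add(p, Rational(1, 2)))) = Mul(Rational(1, 3), Mul(4, Add(Rational(1, 2), p))) = Mul(Rational(1, 3), Add(2, Mul(4, p))) = Add(Rational(2, 3), Mul(Rational(4, 3), p)))
Pow(Function('L')(v), 4) = Pow(Add(Rational(2, 3), Mul(Rational(4, 3), 1)), 4) = Pow(Add(Rational(2, 3), Rational(4, 3)), 4) = Pow(2, 4) = 16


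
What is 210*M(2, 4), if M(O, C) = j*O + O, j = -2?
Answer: -420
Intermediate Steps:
M(O, C) = -O (M(O, C) = -2*O + O = -O)
210*M(2, 4) = 210*(-1*2) = 210*(-2) = -420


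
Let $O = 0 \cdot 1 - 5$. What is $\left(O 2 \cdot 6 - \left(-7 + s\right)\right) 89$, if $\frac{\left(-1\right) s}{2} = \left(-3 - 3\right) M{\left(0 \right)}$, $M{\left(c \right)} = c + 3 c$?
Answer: $-4717$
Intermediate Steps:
$M{\left(c \right)} = 4 c$
$O = -5$ ($O = 0 - 5 = -5$)
$s = 0$ ($s = - 2 \left(-3 - 3\right) 4 \cdot 0 = - 2 \left(\left(-6\right) 0\right) = \left(-2\right) 0 = 0$)
$\left(O 2 \cdot 6 - \left(-7 + s\right)\right) 89 = \left(\left(-5\right) 2 \cdot 6 + \left(7 - 0\right)\right) 89 = \left(\left(-10\right) 6 + \left(7 + 0\right)\right) 89 = \left(-60 + 7\right) 89 = \left(-53\right) 89 = -4717$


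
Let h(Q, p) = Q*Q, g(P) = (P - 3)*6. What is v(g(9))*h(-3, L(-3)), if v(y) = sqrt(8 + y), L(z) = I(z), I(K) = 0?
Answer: 18*sqrt(11) ≈ 59.699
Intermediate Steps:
g(P) = -18 + 6*P (g(P) = (-3 + P)*6 = -18 + 6*P)
L(z) = 0
h(Q, p) = Q**2
v(g(9))*h(-3, L(-3)) = sqrt(8 + (-18 + 6*9))*(-3)**2 = sqrt(8 + (-18 + 54))*9 = sqrt(8 + 36)*9 = sqrt(44)*9 = (2*sqrt(11))*9 = 18*sqrt(11)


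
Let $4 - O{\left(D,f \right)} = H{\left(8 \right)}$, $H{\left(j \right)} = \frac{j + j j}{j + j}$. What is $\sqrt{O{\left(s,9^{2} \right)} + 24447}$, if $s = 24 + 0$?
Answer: $\frac{\sqrt{97786}}{2} \approx 156.35$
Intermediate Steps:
$s = 24$
$H{\left(j \right)} = \frac{j + j^{2}}{2 j}$
$O{\left(D,f \right)} = - \frac{1}{2}$ ($O{\left(D,f \right)} = 4 - \left(\frac{1}{2} + \frac{1}{2} \cdot 8\right) = 4 - \left(\frac{1}{2} + 4\right) = 4 - \frac{9}{2} = - \frac{1}{2}$)
$\sqrt{O{\left(s,9^{2} \right)} + 24447} = \sqrt{- \frac{1}{2} + 24447} = \sqrt{\frac{48893}{2}} = \frac{\sqrt{97786}}{2}$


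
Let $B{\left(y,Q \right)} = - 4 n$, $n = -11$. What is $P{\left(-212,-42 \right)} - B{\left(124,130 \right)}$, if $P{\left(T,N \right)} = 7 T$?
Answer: $-1528$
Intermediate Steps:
$B{\left(y,Q \right)} = 44$ ($B{\left(y,Q \right)} = \left(-4\right) \left(-11\right) = 44$)
$P{\left(-212,-42 \right)} - B{\left(124,130 \right)} = 7 \left(-212\right) - 44 = -1484 - 44 = -1528$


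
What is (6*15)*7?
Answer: 630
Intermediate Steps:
(6*15)*7 = 90*7 = 630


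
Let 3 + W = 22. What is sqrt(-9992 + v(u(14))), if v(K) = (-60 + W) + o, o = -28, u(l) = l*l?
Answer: I*sqrt(10061) ≈ 100.3*I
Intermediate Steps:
W = 19 (W = -3 + 22 = 19)
u(l) = l**2
v(K) = -69 (v(K) = (-60 + 19) - 28 = -41 - 28 = -69)
sqrt(-9992 + v(u(14))) = sqrt(-9992 - 69) = sqrt(-10061) = I*sqrt(10061)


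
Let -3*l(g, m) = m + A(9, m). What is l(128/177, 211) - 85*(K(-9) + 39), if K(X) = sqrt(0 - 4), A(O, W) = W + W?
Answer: -3526 - 170*I ≈ -3526.0 - 170.0*I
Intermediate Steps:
A(O, W) = 2*W
l(g, m) = -m (l(g, m) = -(m + 2*m)/3 = -m)
K(X) = 2*I (K(X) = sqrt(-4) = 2*I)
l(128/177, 211) - 85*(K(-9) + 39) = -1*211 - 85*(2*I + 39) = -211 - 85*(39 + 2*I) = -211 + (-3315 - 170*I) = -3526 - 170*I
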